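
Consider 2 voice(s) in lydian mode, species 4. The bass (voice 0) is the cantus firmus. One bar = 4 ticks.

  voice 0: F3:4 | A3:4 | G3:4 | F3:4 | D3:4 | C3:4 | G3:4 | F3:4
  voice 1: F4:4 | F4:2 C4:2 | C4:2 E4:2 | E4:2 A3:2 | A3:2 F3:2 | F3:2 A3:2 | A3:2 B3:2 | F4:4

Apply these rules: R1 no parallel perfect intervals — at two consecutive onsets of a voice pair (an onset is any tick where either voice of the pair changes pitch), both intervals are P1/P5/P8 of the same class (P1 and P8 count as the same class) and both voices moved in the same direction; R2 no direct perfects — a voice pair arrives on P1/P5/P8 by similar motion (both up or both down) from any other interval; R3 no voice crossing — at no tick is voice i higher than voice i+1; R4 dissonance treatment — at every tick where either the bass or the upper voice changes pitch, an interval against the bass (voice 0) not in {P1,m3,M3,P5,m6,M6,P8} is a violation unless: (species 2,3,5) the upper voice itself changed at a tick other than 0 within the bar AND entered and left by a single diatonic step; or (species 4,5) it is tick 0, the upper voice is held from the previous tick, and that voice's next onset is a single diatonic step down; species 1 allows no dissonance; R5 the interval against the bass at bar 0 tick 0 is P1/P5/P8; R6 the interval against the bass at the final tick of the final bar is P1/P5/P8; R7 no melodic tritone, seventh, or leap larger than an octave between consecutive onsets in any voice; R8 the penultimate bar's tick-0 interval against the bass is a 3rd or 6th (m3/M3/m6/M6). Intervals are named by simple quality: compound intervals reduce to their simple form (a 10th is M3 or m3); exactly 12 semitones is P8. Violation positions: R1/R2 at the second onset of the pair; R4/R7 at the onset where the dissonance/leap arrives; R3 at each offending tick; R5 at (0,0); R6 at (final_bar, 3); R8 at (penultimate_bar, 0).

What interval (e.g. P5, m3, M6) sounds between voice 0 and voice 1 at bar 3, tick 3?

voice 0=F3 voice 1=A3 -> M3

M3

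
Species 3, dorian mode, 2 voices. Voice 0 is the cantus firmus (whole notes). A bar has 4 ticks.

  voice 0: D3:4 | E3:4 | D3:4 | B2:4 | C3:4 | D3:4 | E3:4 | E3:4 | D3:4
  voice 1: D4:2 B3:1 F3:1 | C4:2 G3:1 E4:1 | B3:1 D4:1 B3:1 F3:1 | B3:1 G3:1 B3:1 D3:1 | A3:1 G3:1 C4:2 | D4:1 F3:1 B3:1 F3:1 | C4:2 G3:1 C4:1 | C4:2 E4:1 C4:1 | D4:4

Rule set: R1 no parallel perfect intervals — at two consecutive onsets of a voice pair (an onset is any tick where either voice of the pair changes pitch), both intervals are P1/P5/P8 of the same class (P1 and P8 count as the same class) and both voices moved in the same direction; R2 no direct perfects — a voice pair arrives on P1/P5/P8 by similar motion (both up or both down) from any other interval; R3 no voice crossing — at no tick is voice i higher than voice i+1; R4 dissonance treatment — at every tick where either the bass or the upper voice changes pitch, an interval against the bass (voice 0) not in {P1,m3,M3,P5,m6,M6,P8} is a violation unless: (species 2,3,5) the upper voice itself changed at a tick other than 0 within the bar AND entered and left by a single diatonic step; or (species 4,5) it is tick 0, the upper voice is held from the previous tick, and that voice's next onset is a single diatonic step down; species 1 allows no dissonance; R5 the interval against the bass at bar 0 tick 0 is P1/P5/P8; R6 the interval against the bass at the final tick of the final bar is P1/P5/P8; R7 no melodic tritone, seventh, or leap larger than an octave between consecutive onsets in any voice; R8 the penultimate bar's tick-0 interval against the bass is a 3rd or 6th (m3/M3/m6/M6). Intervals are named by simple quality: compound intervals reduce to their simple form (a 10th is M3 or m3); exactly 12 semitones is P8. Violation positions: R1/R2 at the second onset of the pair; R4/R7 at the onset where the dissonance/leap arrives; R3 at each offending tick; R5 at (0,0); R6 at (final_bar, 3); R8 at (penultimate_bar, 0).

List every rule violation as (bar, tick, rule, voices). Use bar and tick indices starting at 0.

(0, 3, R7, (1,))
(2, 3, R7, (1,))
(3, 0, R7, (1,))
(5, 0, R1, (0, 1))
(5, 2, R7, (1,))
(5, 3, R7, (1,))

bar 0: v0=D3 v1=D4 downbeat P8
bar 1: v0=E3 v1=C4 downbeat m6
bar 2: v0=D3 v1=B3 downbeat M6
bar 3: v0=B2 v1=B3 downbeat P8
bar 4: v0=C3 v1=A3 downbeat M6
bar 5: v0=D3 v1=D4 downbeat P8
bar 6: v0=E3 v1=C4 downbeat m6
bar 7: v0=E3 v1=C4 downbeat m6
bar 8: v0=D3 v1=D4 downbeat P8
  -> R7 @ bar 0 tick 3 v(1,): B3->F3 leap 6st
  -> R7 @ bar 2 tick 3 v(1,): B3->F3 leap 6st
  -> R7 @ bar 3 tick 0 v(1,): F3->B3 leap 6st
  -> R1 @ bar 5 tick 0 v(0, 1): C3/C4 P8 -> D3/D4 P8 similar
  -> R7 @ bar 5 tick 2 v(1,): F3->B3 leap 6st
  -> R7 @ bar 5 tick 3 v(1,): B3->F3 leap 6st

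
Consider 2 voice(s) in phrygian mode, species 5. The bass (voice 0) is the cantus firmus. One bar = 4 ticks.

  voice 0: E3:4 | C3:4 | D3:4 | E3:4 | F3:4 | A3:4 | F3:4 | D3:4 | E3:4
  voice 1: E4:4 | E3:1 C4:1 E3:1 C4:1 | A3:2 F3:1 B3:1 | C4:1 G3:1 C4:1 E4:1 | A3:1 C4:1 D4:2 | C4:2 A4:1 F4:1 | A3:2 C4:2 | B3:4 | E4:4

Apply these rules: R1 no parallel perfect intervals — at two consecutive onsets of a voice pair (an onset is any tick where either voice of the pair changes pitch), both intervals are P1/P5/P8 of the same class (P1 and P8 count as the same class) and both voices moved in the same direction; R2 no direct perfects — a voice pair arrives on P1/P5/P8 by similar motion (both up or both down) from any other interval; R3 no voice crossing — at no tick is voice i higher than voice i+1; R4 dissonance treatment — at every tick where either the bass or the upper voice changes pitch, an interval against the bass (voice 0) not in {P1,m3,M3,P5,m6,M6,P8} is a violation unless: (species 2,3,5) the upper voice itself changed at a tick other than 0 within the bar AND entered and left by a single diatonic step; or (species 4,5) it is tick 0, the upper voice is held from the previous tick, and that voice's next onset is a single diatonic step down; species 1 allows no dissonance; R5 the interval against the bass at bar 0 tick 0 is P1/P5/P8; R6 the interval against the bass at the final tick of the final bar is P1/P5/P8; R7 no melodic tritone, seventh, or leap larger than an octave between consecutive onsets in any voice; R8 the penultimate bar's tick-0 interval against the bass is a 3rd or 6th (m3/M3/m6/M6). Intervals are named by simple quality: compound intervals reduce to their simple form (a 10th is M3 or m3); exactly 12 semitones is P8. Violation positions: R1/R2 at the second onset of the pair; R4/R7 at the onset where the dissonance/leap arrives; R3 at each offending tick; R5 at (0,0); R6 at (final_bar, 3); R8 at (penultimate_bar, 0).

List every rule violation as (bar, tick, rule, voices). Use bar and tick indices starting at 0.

bar 0: v0=E3 v1=E4 downbeat P8
bar 1: v0=C3 v1=E3 downbeat M3
bar 2: v0=D3 v1=A3 downbeat P5
bar 3: v0=E3 v1=C4 downbeat m6
bar 4: v0=F3 v1=A3 downbeat M3
bar 5: v0=A3 v1=C4 downbeat m3
bar 6: v0=F3 v1=A3 downbeat M3
bar 7: v0=D3 v1=B3 downbeat M6
bar 8: v0=E3 v1=E4 downbeat P8
  -> R7 @ bar 2 tick 3 v(1,): F3->B3 leap 6st
  -> R2 @ bar 8 tick 0 v(0, 1): D3/B3 M6 -> E3/E4 P8 similar

(2, 3, R7, (1,))
(8, 0, R2, (0, 1))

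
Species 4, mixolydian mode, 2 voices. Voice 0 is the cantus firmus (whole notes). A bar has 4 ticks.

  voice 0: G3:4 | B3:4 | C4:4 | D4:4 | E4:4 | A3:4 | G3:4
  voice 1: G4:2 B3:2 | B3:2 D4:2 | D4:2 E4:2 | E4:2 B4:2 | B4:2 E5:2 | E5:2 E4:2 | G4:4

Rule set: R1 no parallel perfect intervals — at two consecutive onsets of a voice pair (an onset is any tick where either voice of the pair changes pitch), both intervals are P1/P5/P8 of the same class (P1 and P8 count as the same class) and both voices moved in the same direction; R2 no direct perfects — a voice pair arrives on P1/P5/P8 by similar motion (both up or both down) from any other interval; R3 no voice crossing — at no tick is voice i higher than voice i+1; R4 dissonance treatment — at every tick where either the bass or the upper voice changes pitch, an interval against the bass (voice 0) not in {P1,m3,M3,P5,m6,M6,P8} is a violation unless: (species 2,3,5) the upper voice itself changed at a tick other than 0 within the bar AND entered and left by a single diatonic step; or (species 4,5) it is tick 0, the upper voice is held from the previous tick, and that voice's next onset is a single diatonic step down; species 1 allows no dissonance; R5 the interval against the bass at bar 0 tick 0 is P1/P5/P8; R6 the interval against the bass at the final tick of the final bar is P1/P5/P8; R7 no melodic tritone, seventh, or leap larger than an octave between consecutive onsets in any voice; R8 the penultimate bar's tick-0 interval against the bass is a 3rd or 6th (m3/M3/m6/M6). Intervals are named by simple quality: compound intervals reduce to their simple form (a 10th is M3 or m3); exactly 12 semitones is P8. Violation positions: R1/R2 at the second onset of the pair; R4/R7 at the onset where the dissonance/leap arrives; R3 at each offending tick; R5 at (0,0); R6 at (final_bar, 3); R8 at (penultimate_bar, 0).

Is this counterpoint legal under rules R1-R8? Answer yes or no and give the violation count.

No (3 violations)

bar 0: v0=G3 v1=G4 (P8)
bar 1: v0=B3 v1=B3 (P1)
bar 2: v0=C4 v1=D4 (M2)
bar 3: v0=D4 v1=E4 (M2)
bar 4: v0=E4 v1=B4 (P5)
bar 5: v0=A3 v1=E5 (P5)
bar 6: v0=G3 v1=G4 (P8)
  R4 @ bar2.0: C4/D4 M2 untreated
  R4 @ bar3.0: D4/E4 M2 untreated
  R8 @ bar5.0: penult P5 not 3rd/6th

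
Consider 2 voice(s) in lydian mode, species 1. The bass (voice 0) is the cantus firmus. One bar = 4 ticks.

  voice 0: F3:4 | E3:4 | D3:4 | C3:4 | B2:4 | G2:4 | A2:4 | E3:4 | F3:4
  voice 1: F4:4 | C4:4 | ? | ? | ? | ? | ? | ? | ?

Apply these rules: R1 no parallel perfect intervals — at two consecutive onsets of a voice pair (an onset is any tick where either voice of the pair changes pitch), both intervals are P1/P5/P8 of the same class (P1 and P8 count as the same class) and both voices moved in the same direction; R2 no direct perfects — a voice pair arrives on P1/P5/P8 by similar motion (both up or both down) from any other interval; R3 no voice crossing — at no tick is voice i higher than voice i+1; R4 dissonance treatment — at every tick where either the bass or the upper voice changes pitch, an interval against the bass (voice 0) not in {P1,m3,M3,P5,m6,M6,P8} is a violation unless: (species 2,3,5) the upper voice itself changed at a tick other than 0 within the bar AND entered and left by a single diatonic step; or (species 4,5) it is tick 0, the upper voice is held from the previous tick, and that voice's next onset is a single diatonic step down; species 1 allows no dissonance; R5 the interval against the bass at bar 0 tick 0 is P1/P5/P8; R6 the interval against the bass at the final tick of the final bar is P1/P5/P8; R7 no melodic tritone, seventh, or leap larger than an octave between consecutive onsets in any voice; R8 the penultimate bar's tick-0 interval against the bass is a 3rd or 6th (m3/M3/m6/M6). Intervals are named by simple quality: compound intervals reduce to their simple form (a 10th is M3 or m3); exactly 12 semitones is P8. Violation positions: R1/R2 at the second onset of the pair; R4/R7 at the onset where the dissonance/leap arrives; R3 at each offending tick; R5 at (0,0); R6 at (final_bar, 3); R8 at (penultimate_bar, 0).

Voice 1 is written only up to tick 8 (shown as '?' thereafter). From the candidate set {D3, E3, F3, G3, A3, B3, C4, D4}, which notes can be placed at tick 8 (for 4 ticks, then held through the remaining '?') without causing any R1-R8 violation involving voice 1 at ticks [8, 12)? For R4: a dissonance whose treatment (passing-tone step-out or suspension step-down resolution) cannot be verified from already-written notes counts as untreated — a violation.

D3: violates R2,R7
E3: violates R4
F3: legal
G3: violates R4
A3: violates R2
B3: legal
C4: violates R4
D4: legal

{B3, D4, F3}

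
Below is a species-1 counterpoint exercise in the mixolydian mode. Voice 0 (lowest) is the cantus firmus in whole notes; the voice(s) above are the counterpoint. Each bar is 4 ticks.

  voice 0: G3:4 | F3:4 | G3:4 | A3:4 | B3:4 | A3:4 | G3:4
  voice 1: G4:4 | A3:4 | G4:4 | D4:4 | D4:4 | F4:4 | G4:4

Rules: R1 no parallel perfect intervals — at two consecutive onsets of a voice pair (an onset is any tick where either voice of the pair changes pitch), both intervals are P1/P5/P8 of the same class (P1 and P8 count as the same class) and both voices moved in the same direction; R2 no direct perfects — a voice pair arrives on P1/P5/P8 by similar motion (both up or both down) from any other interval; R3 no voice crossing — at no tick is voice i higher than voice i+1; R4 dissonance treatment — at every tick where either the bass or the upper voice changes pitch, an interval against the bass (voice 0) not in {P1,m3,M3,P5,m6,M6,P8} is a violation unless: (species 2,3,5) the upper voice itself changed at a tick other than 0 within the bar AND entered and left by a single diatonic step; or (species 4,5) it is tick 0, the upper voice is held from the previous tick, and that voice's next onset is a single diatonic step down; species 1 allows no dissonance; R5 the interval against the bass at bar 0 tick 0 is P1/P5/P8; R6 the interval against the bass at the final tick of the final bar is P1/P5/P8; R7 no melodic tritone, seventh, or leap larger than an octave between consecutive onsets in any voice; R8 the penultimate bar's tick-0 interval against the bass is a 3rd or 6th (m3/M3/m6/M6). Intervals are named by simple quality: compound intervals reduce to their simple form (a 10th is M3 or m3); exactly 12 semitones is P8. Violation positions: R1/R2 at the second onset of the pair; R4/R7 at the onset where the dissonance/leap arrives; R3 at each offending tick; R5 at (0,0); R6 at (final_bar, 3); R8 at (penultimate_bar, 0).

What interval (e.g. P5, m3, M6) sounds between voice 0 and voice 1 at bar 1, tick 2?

M3

voice 0=F3 voice 1=A3 -> M3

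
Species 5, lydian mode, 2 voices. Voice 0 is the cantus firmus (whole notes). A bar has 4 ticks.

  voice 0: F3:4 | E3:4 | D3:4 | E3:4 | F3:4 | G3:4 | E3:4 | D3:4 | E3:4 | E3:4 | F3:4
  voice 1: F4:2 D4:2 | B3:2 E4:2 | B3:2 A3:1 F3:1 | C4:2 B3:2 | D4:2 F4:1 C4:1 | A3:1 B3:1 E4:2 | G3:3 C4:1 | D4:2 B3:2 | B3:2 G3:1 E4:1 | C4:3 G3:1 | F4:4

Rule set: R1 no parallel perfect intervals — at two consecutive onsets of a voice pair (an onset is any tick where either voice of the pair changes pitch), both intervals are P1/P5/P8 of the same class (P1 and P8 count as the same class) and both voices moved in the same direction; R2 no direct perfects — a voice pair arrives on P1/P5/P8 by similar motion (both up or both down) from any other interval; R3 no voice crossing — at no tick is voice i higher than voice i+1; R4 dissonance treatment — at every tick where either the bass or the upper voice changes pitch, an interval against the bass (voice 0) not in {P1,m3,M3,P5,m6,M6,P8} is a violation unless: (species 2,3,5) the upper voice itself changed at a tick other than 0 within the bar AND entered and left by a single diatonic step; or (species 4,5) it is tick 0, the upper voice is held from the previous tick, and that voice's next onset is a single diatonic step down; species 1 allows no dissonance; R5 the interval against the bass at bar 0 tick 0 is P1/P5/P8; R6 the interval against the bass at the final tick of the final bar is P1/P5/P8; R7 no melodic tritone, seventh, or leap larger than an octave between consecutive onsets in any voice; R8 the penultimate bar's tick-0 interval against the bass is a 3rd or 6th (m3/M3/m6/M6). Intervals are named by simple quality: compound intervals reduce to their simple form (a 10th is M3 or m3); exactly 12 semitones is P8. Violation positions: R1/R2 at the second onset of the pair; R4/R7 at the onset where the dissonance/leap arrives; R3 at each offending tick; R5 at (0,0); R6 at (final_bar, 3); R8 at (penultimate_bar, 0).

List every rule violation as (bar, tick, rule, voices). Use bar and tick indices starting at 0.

(1, 0, R2, (0, 1))
(5, 0, R4, (0, 1))
(10, 0, R2, (0, 1))
(10, 0, R7, (1,))

bar 0: v0=F3 v1=F4 downbeat P8
bar 1: v0=E3 v1=B3 downbeat P5
bar 2: v0=D3 v1=B3 downbeat M6
bar 3: v0=E3 v1=C4 downbeat m6
bar 4: v0=F3 v1=D4 downbeat M6
bar 5: v0=G3 v1=A3 downbeat M2
bar 6: v0=E3 v1=G3 downbeat m3
bar 7: v0=D3 v1=D4 downbeat P8
bar 8: v0=E3 v1=B3 downbeat P5
bar 9: v0=E3 v1=C4 downbeat m6
bar 10: v0=F3 v1=F4 downbeat P8
  -> R2 @ bar 1 tick 0 v(0, 1): F3/D4 M6 -> E3/B3 P5 similar
  -> R4 @ bar 5 tick 0 v(0, 1): G3/A3 M2 untreated
  -> R2 @ bar 10 tick 0 v(0, 1): E3/G3 m3 -> F3/F4 P8 similar
  -> R7 @ bar 10 tick 0 v(1,): G3->F4 leap 10st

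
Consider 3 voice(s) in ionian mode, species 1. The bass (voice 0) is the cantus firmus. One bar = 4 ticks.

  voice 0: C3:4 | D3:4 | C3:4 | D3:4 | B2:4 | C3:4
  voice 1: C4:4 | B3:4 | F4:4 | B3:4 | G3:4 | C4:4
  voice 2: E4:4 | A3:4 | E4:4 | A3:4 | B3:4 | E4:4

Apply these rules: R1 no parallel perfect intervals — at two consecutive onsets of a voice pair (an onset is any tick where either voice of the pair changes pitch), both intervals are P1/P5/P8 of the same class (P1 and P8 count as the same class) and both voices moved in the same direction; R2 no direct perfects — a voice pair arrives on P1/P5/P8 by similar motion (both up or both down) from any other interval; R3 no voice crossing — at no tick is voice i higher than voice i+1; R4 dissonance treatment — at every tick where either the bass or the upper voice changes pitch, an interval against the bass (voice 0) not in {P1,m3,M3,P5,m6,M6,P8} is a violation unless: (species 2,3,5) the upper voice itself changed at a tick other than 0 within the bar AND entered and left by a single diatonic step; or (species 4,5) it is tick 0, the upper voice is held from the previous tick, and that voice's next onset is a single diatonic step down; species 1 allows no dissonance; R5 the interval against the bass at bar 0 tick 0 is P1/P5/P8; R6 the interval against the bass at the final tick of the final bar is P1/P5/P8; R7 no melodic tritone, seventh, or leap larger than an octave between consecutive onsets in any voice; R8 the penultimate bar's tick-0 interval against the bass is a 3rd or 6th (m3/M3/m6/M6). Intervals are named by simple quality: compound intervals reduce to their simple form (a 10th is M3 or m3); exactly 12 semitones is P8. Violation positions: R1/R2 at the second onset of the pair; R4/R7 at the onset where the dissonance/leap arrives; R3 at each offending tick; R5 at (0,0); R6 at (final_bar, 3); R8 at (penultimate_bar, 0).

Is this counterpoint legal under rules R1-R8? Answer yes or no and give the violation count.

bar 0: v0=C3 v1=C4 v2=E4 (M3)
bar 1: v0=D3 v1=B3 v2=A3 (P5)
bar 2: v0=C3 v1=F4 v2=E4 (M3)
bar 3: v0=D3 v1=B3 v2=A3 (P5)
bar 4: v0=B2 v1=G3 v2=B3 (P8)
bar 5: v0=C3 v1=C4 v2=E4 (M3)
  R5 @ bar0.0: opens on M3
  R3 @ bar1.0: B3 above A3
  R3 @ bar1.1: B3 above A3
  R3 @ bar1.2: B3 above A3
  R3 @ bar1.3: B3 above A3
  R3 @ bar2.0: F4 above E4
  R4 @ bar2.0: C3/F4 P4 untreated
  R7 @ bar2.0: B3->F4 leap 6st
  R3 @ bar2.1: F4 above E4
  R3 @ bar2.2: F4 above E4
  R3 @ bar2.3: F4 above E4
  R3 @ bar3.0: B3 above A3
  R7 @ bar3.0: F4->B3 leap 6st
  R3 @ bar3.1: B3 above A3
  R3 @ bar3.2: B3 above A3
  R3 @ bar3.3: B3 above A3
  R8 @ bar4.0: penult P8 not 3rd/6th
  R2 @ bar5.0: B2/G3 m6 -> C3/C4 P8 similar
  R6 @ bar5.3: closes on M3

No (19 violations)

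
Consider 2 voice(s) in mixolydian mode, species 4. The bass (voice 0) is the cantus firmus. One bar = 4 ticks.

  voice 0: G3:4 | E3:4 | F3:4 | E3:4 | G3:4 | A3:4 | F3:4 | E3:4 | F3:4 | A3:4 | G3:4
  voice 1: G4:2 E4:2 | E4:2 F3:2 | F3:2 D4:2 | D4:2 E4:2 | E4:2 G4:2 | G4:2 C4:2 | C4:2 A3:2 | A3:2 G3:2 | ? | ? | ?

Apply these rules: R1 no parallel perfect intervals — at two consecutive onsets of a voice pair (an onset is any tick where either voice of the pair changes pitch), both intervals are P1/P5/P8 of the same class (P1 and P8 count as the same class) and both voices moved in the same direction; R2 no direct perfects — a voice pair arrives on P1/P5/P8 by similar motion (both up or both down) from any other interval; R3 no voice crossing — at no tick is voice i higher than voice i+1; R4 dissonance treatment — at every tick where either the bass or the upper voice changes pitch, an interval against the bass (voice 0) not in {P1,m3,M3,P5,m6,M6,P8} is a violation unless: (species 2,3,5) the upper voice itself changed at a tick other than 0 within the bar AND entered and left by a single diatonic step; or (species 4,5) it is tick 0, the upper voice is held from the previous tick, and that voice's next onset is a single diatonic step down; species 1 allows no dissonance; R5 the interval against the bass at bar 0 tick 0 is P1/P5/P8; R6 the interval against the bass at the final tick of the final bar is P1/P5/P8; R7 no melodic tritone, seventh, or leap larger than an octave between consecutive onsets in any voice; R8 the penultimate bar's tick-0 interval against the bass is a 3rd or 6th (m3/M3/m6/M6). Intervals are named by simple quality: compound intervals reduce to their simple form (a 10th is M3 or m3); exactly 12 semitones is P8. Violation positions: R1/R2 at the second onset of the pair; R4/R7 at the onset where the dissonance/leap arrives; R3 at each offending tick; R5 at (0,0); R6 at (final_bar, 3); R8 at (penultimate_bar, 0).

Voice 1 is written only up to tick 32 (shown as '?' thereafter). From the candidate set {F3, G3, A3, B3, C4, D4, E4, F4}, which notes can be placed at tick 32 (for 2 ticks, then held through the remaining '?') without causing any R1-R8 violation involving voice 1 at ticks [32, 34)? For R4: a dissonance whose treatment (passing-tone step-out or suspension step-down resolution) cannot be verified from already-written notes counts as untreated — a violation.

F3: legal
G3: violates R4
A3: legal
B3: violates R4
C4: violates R2
D4: legal
E4: violates R4
F4: violates R2,R7

{A3, D4, F3}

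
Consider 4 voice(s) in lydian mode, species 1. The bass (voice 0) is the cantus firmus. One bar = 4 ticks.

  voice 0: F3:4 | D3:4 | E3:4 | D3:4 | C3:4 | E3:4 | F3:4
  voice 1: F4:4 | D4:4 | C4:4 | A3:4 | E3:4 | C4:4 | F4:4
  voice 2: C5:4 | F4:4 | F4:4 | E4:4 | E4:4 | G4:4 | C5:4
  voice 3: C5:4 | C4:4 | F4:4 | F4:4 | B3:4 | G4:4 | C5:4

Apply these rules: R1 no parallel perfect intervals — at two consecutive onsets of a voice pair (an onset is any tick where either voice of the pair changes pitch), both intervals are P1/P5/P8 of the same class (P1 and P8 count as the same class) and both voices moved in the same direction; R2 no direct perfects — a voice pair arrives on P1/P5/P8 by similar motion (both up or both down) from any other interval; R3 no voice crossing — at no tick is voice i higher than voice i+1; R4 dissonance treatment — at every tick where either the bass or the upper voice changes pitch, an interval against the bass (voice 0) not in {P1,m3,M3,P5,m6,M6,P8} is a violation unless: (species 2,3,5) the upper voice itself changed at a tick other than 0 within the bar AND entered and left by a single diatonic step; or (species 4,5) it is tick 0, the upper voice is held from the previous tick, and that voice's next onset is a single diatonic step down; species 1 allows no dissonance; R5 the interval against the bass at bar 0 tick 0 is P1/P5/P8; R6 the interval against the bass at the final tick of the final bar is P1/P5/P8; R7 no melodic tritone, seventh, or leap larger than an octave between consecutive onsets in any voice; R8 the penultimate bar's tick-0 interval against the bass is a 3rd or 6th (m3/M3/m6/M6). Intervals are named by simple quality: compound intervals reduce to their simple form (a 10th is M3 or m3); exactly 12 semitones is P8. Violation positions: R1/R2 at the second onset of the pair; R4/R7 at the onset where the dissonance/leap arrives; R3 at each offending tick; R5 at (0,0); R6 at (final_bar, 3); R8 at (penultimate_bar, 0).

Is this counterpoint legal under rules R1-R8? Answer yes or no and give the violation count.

No (27 violations)

bar 0: v0=F3 v1=F4 v2=C5 v3=C5 (P5)
bar 1: v0=D3 v1=D4 v2=F4 v3=C4 (m7)
bar 2: v0=E3 v1=C4 v2=F4 v3=F4 (m2)
bar 3: v0=D3 v1=A3 v2=E4 v3=F4 (m3)
bar 4: v0=C3 v1=E3 v2=E4 v3=B3 (M7)
bar 5: v0=E3 v1=C4 v2=G4 v3=G4 (m3)
bar 6: v0=F3 v1=F4 v2=C5 v3=C5 (P5)
  R1 @ bar1.0: F3/F4 P8 -> D3/D4 P8 similar
  R3 @ bar1.0: F4 above C4
  R4 @ bar1.0: D3/C4 m7 untreated
  R3 @ bar1.1: F4 above C4
  R3 @ bar1.2: F4 above C4
  R3 @ bar1.3: F4 above C4
  R4 @ bar2.0: E3/F4 m2 untreated
  R4 @ bar2.0: E3/F4 m2 untreated
  R2 @ bar3.0: E3/C4 m6 -> D3/A3 P5 similar
  R2 @ bar3.0: C4/F4 P4 -> A3/E4 P5 similar
  R4 @ bar3.0: D3/E4 M2 untreated
  R2 @ bar4.0: A3/F4 m6 -> E3/B3 P5 similar
  R3 @ bar4.0: E4 above B3
  R4 @ bar4.0: C3/B3 M7 untreated
  R7 @ bar4.0: F4->B3 leap 6st
  R3 @ bar4.1: E4 above B3
  R3 @ bar4.2: E4 above B3
  R3 @ bar4.3: E4 above B3
  R1 @ bar5.0: E3/B3 P5 -> C4/G4 P5 similar
  R2 @ bar5.0: E3/E4 P8 -> C4/G4 P5 similar
  R2 @ bar5.0: E4/B3 P4 -> G4/G4 P1 similar
  R1 @ bar6.0: C4/G4 P5 -> F4/C5 P5 similar
  R1 @ bar6.0: C4/G4 P5 -> F4/C5 P5 similar
  R1 @ bar6.0: G4/G4 P1 -> C5/C5 P1 similar
  R2 @ bar6.0: E3/C4 m6 -> F3/F4 P8 similar
  R2 @ bar6.0: E3/G4 m3 -> F3/C5 P5 similar
  R2 @ bar6.0: E3/G4 m3 -> F3/C5 P5 similar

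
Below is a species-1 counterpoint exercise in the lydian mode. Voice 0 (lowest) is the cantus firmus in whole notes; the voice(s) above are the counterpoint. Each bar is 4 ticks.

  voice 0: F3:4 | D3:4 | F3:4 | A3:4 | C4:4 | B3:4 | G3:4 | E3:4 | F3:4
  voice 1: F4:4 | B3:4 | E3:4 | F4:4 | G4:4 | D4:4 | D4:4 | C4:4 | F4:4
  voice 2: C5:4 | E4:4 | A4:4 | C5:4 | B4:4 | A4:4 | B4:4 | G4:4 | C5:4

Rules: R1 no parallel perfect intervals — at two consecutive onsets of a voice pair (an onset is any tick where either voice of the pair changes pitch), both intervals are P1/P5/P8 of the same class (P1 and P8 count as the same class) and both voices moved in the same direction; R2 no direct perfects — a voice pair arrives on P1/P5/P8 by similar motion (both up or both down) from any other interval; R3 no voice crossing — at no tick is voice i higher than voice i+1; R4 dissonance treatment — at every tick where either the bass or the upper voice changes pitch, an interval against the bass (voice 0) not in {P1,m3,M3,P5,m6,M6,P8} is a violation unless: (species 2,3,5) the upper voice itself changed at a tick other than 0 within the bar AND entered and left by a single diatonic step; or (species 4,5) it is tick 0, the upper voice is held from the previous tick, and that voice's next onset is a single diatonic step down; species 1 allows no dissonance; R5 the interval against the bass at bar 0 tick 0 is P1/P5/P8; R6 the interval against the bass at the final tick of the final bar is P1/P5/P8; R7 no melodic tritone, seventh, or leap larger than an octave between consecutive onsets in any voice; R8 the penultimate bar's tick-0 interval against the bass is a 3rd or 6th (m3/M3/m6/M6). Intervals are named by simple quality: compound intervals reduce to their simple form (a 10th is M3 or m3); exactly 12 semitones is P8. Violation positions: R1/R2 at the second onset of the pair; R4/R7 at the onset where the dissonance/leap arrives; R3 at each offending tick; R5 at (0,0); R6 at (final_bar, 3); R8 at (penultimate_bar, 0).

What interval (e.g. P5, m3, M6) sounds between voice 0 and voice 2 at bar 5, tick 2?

voice 0=B3 voice 2=A4 -> m7

m7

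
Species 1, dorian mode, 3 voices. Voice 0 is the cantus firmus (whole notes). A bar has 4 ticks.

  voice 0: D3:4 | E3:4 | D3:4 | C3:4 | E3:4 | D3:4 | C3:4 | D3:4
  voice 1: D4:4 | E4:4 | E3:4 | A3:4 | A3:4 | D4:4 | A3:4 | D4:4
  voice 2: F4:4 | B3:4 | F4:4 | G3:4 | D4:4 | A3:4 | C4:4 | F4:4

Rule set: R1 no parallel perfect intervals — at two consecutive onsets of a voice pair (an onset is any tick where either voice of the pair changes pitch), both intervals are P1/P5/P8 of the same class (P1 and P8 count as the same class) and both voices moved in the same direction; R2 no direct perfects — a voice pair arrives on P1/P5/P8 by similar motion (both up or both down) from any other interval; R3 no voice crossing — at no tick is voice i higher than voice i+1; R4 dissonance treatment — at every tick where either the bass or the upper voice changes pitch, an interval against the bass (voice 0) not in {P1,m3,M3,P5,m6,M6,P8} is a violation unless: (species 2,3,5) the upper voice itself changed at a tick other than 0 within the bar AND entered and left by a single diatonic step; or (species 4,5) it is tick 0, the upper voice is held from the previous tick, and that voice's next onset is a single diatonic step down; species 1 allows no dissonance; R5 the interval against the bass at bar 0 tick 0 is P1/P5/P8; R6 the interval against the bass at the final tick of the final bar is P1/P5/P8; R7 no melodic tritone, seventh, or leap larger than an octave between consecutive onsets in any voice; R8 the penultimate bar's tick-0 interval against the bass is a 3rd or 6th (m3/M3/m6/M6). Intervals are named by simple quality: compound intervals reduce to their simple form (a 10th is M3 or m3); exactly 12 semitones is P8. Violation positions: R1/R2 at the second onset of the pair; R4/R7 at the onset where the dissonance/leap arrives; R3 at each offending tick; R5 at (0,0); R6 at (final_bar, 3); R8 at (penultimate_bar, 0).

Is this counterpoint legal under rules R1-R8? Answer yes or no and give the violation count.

No (25 violations)

bar 0: v0=D3 v1=D4 v2=F4 (m3)
bar 1: v0=E3 v1=E4 v2=B3 (P5)
bar 2: v0=D3 v1=E3 v2=F4 (m3)
bar 3: v0=C3 v1=A3 v2=G3 (P5)
bar 4: v0=E3 v1=A3 v2=D4 (m7)
bar 5: v0=D3 v1=D4 v2=A3 (P5)
bar 6: v0=C3 v1=A3 v2=C4 (P8)
bar 7: v0=D3 v1=D4 v2=F4 (m3)
  R5 @ bar0.0: opens on m3
  R1 @ bar1.0: D3/D4 P8 -> E3/E4 P8 similar
  R3 @ bar1.0: E4 above B3
  R7 @ bar1.0: F4->B3 leap 6st
  R3 @ bar1.1: E4 above B3
  R3 @ bar1.2: E4 above B3
  R3 @ bar1.3: E4 above B3
  R4 @ bar2.0: D3/E3 M2 untreated
  R7 @ bar2.0: B3->F4 leap 6st
  R2 @ bar3.0: D3/F4 m3 -> C3/G3 P5 similar
  R3 @ bar3.0: A3 above G3
  R7 @ bar3.0: F4->G3 leap 10st
  R3 @ bar3.1: A3 above G3
  R3 @ bar3.2: A3 above G3
  R3 @ bar3.3: A3 above G3
  R4 @ bar4.0: E3/A3 P4 untreated
  R4 @ bar4.0: E3/D4 m7 untreated
  R2 @ bar5.0: E3/D4 m7 -> D3/A3 P5 similar
  R3 @ bar5.0: D4 above A3
  R3 @ bar5.1: D4 above A3
  R3 @ bar5.2: D4 above A3
  R3 @ bar5.3: D4 above A3
  R8 @ bar6.0: penult P8 not 3rd/6th
  R2 @ bar7.0: C3/A3 M6 -> D3/D4 P8 similar
  R6 @ bar7.3: closes on m3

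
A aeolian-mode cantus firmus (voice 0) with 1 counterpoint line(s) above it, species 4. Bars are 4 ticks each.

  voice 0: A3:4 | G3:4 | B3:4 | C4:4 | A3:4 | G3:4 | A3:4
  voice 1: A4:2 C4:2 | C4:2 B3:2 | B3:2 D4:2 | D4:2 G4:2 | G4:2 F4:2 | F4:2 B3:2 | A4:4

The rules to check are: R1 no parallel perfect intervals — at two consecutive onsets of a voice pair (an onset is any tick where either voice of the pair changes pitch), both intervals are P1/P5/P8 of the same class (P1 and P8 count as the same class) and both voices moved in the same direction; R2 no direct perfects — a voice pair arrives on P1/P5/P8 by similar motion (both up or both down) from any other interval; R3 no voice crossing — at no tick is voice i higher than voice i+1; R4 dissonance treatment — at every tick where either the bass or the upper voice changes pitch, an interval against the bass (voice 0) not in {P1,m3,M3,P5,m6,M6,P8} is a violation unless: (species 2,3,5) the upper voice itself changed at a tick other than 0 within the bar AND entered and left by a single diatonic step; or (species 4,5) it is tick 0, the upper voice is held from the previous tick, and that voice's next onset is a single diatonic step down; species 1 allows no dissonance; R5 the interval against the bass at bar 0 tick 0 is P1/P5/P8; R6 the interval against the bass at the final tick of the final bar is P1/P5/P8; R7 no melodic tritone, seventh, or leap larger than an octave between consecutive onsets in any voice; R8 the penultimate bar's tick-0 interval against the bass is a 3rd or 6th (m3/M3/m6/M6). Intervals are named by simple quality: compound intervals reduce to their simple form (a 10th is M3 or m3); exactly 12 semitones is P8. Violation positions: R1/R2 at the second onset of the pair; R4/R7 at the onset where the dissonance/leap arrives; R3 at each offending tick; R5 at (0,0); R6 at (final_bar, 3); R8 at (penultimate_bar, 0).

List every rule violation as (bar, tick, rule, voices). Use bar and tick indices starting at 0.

bar 0: v0=A3 v1=A4 downbeat P8
bar 1: v0=G3 v1=C4 downbeat P4
bar 2: v0=B3 v1=B3 downbeat P1
bar 3: v0=C4 v1=D4 downbeat M2
bar 4: v0=A3 v1=G4 downbeat m7
bar 5: v0=G3 v1=F4 downbeat m7
bar 6: v0=A3 v1=A4 downbeat P8
  -> R4 @ bar 3 tick 0 v(0, 1): C4/D4 M2 untreated
  -> R4 @ bar 5 tick 0 v(0, 1): G3/F4 m7 untreated
  -> R8 @ bar 5 tick 0 v(0, 1): penult m7 not 3rd/6th
  -> R7 @ bar 5 tick 2 v(1,): F4->B3 leap 6st
  -> R2 @ bar 6 tick 0 v(0, 1): G3/B3 M3 -> A3/A4 P8 similar
  -> R7 @ bar 6 tick 0 v(1,): B3->A4 leap 10st

(3, 0, R4, (0, 1))
(5, 0, R4, (0, 1))
(5, 0, R8, (0, 1))
(5, 2, R7, (1,))
(6, 0, R2, (0, 1))
(6, 0, R7, (1,))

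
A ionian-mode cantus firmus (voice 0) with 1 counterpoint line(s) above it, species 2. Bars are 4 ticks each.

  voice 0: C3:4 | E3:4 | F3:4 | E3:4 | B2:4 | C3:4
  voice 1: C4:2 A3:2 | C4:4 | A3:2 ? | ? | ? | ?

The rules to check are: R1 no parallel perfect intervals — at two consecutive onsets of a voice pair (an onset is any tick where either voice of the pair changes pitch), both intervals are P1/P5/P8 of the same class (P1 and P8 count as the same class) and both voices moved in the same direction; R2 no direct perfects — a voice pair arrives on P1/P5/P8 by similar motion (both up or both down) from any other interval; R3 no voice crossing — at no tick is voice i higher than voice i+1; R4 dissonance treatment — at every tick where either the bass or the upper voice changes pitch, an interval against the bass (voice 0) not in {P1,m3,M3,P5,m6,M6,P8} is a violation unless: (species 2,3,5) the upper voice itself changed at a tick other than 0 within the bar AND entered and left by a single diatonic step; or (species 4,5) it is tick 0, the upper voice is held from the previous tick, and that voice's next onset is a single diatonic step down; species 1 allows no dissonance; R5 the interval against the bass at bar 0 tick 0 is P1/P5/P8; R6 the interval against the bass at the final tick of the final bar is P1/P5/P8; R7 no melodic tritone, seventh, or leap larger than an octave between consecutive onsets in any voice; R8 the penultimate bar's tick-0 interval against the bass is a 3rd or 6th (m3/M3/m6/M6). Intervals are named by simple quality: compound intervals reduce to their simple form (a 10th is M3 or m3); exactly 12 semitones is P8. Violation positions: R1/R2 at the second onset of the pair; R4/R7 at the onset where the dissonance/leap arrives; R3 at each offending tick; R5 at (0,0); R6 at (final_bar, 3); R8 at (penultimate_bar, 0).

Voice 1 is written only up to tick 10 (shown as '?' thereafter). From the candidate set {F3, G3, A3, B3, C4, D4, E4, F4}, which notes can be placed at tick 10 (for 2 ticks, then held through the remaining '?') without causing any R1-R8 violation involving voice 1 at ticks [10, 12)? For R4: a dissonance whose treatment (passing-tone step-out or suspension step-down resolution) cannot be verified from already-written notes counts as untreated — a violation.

F3: legal
G3: violates R4
A3: legal
B3: violates R4
C4: legal
D4: legal
E4: violates R4
F4: legal

{A3, C4, D4, F3, F4}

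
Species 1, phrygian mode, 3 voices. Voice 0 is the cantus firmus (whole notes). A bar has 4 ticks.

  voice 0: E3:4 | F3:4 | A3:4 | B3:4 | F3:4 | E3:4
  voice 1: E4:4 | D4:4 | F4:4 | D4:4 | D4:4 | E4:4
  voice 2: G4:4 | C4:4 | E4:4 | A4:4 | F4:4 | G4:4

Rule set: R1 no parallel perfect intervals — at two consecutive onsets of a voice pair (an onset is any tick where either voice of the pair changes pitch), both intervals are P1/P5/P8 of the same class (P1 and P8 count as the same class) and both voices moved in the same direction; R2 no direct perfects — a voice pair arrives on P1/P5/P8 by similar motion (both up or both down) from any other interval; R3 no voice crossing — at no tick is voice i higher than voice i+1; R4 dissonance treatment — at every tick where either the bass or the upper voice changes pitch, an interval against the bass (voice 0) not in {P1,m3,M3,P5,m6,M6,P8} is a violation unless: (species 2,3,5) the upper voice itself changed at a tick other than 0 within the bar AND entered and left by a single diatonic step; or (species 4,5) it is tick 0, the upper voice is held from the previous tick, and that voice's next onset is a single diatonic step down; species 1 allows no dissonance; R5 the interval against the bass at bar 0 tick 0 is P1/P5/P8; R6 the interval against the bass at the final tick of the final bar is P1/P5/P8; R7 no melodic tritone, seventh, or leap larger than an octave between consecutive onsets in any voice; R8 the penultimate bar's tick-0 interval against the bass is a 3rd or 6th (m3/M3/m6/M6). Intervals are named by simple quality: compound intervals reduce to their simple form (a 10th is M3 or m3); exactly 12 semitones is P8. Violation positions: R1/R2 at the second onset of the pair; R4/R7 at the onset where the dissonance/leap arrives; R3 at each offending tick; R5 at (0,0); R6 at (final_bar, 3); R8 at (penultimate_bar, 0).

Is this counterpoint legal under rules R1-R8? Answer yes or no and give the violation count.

bar 0: v0=E3 v1=E4 v2=G4 (m3)
bar 1: v0=F3 v1=D4 v2=C4 (P5)
bar 2: v0=A3 v1=F4 v2=E4 (P5)
bar 3: v0=B3 v1=D4 v2=A4 (m7)
bar 4: v0=F3 v1=D4 v2=F4 (P8)
bar 5: v0=E3 v1=E4 v2=G4 (m3)
  R5 @ bar0.0: opens on m3
  R3 @ bar1.0: D4 above C4
  R3 @ bar1.1: D4 above C4
  R3 @ bar1.2: D4 above C4
  R3 @ bar1.3: D4 above C4
  R1 @ bar2.0: F3/C4 P5 -> A3/E4 P5 similar
  R3 @ bar2.0: F4 above E4
  R3 @ bar2.1: F4 above E4
  R3 @ bar2.2: F4 above E4
  R3 @ bar2.3: F4 above E4
  R4 @ bar3.0: B3/A4 m7 untreated
  R2 @ bar4.0: B3/A4 m7 -> F3/F4 P8 similar
  R7 @ bar4.0: B3->F3 leap 6st
  R8 @ bar4.0: penult P8 not 3rd/6th
  R6 @ bar5.3: closes on m3

No (15 violations)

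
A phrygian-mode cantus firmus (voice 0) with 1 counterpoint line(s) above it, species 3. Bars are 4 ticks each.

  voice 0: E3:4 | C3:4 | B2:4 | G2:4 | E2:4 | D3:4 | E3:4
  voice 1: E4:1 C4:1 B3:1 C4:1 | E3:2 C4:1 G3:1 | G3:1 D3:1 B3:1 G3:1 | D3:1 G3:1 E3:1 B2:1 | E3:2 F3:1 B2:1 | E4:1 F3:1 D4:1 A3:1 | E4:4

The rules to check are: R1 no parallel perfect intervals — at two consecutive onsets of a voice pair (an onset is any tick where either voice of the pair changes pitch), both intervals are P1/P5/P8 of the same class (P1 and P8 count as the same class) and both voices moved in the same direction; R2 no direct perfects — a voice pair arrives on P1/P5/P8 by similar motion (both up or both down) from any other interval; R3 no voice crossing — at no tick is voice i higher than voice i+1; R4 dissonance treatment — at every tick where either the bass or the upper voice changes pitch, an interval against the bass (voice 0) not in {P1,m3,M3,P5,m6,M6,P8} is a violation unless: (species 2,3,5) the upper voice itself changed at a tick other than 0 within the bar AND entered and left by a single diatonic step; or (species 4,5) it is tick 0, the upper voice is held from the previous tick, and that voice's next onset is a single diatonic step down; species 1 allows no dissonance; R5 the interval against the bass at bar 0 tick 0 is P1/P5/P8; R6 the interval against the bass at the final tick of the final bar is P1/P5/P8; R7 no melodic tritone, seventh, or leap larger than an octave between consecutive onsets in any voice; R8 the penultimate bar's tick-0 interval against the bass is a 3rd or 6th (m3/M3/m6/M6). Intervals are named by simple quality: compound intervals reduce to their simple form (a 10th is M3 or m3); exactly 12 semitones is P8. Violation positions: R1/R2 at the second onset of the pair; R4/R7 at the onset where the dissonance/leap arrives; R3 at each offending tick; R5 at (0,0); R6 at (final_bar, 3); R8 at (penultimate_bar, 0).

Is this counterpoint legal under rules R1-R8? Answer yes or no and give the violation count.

bar 0: v0=E3 v1=E4 (P8)
bar 1: v0=C3 v1=E3 (M3)
bar 2: v0=B2 v1=G3 (m6)
bar 3: v0=G2 v1=D3 (P5)
bar 4: v0=E2 v1=E3 (P8)
bar 5: v0=D3 v1=E4 (M2)
bar 6: v0=E3 v1=E4 (P8)
  R2 @ bar3.0: B2/G3 m6 -> G2/D3 P5 similar
  R4 @ bar4.2: E2/F3 m2 untreated
  R7 @ bar4.3: F3->B2 leap 6st
  R4 @ bar5.0: D3/E4 M2 untreated
  R7 @ bar5.0: E2->D3 leap 10st
  R7 @ bar5.0: B2->E4 leap 17st
  R8 @ bar5.0: penult M2 not 3rd/6th
  R7 @ bar5.1: E4->F3 leap 11st
  R2 @ bar6.0: D3/A3 P5 -> E3/E4 P8 similar

No (9 violations)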